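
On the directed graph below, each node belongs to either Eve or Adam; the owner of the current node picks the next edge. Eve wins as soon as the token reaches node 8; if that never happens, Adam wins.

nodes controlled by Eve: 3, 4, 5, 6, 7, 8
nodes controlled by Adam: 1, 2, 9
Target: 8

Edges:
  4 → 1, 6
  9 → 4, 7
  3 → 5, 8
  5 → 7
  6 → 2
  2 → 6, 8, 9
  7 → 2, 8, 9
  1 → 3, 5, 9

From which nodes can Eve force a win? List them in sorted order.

A0 = {8}
A1: add {3, 7} — 3 (Eve) has 3→8; 7 (Eve) has 7→8.
A2: add {5} — 5 (Eve) has 5→7.
A3 = A2; e.g. 1 (Adam) can still go to 9. Fixed point.
Eve's winning region = {3, 5, 7, 8}.

3, 5, 7, 8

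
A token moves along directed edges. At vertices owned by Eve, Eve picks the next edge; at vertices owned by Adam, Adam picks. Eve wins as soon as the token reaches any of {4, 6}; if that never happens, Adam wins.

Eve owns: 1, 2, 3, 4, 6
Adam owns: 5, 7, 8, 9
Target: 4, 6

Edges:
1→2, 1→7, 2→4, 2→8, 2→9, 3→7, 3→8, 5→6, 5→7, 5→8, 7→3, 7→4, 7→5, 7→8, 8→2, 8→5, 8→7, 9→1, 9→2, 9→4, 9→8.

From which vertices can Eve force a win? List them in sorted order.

1, 2, 4, 6

A0 = {4, 6}
A1: add {2} — 2 (Eve) has 2→4.
A2: add {1} — 1 (Eve) has 1→2.
A3 = A2; e.g. 3 (Eve) has no edge into A2. Fixed point.
Eve's winning region = {1, 2, 4, 6}.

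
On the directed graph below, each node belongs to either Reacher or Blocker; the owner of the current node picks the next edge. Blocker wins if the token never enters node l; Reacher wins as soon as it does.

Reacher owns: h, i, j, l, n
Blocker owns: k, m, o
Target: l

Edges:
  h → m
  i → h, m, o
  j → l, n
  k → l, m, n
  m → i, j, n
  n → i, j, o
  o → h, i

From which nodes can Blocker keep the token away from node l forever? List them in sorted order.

h, i, k, m, o

A0 = {l}
A1: add {j} — j (Reacher) has j→l.
A2: add {n} — n (Reacher) has n→j.
A3 = A2; e.g. h (Reacher) has no edge into A2. Fixed point.
Reacher's attractor = {j, l, n}; Blocker avoids the target exactly from the complement.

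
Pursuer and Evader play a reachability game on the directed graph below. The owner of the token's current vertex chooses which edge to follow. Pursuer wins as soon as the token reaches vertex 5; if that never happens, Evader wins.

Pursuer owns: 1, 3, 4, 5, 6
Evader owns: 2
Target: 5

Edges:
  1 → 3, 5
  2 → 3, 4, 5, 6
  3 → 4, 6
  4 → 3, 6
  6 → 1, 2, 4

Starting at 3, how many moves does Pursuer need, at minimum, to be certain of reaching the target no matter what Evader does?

A0 = {5}
A1: add {1} — 1 (Pursuer) has 1→5.
A2: add {6} — 6 (Pursuer) has 6→1.
A3: add {3, 4} — 3 (Pursuer) has 3→6; 4 (Pursuer) has 4→6.
3 enters the attractor at level 3, so Pursuer can force the target in 3 moves from there.

3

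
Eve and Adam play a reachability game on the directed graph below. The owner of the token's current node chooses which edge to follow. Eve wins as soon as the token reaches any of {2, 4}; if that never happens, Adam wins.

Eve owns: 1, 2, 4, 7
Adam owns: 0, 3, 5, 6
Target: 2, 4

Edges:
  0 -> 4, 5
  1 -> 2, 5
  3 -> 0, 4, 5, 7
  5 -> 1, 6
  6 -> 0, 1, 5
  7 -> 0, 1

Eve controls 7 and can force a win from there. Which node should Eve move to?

1

A0 = {2, 4}
A1: add {1} — 1 (Eve) has 1→2.
A2: add {7} — 7 (Eve) has 7→1.
A3 = A2; e.g. 0 (Adam) can still go to 5. Fixed point.
From 7, successor 1 is in the attractor (rank 1); the other successor 0 is not.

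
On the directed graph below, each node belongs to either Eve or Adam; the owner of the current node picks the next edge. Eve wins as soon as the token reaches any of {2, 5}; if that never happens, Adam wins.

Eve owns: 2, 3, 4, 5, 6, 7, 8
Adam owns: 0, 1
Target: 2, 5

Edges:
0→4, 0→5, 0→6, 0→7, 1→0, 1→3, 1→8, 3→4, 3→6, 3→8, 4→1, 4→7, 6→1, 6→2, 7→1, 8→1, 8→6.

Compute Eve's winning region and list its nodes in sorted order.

A0 = {2, 5}
A1: add {6} — 6 (Eve) has 6→2.
A2: add {3, 8} — 3 (Eve) has 3→6; 8 (Eve) has 8→6.
A3 = A2; e.g. 0 (Adam) can still go to 4. Fixed point.
Eve's winning region = {2, 3, 5, 6, 8}.

2, 3, 5, 6, 8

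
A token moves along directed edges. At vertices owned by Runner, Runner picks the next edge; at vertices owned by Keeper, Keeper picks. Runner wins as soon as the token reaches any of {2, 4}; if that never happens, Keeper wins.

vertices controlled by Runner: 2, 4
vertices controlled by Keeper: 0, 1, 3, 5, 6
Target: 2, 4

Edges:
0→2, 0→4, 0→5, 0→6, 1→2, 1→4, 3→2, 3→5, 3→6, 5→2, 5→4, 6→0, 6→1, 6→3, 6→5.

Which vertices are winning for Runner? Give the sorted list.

1, 2, 4, 5

A0 = {2, 4}
A1: add {1, 5} — 1 (Keeper): all of {2, 4} already in; 5 (Keeper): all of {2, 4} already in.
A2 = A1; e.g. 0 (Keeper) can still go to 6. Fixed point.
Runner's winning region = {1, 2, 4, 5}.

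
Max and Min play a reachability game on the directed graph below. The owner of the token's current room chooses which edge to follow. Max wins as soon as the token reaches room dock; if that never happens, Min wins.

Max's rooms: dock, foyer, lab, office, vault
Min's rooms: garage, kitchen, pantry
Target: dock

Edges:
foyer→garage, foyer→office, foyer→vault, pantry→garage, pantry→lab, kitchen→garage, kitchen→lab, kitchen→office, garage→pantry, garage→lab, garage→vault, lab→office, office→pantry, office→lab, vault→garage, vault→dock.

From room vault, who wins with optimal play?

A0 = {dock}
A1: add {vault} — vault (Max) has vault→dock.
vault ∈ A1, so Max can force the target.

Max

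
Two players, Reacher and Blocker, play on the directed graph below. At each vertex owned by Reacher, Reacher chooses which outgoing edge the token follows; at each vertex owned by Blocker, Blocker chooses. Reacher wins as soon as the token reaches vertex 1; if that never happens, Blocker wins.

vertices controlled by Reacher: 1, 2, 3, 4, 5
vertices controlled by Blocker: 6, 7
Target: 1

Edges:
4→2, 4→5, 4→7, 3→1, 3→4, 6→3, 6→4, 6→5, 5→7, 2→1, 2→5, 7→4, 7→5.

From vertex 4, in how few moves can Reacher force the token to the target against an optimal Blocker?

2

A0 = {1}
A1: add {2, 3} — 2 (Reacher) has 2→1; 3 (Reacher) has 3→1.
A2: add {4} — 4 (Reacher) has 4→2.
A3 = A2; e.g. 5 (Reacher) has no edge into A2. Fixed point.
4 enters the attractor at level 2, so Reacher can force the target in 2 moves from there.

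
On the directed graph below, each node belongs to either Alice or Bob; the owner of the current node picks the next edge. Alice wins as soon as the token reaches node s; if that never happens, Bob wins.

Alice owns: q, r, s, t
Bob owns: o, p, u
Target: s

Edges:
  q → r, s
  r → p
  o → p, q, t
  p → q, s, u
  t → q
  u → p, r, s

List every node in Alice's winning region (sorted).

A0 = {s}
A1: add {q} — q (Alice) has q→s.
A2: add {t} — t (Alice) has t→q.
A3 = A2; e.g. o (Bob) can still go to p. Fixed point.
Alice's winning region = {q, s, t}.

q, s, t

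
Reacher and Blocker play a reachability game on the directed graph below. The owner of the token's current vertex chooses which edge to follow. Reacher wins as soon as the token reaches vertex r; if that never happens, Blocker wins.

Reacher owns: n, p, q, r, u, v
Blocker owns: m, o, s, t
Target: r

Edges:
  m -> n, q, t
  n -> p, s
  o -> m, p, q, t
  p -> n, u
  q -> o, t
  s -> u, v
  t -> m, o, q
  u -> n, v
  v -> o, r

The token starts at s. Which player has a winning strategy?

A0 = {r}
A1: add {v} — v (Reacher) has v→r.
A2: add {u} — u (Reacher) has u→v.
A3: add {p, s} — p (Reacher) has p→u; s (Blocker): all of {u, v} already in.
s ∈ A3, so Reacher can force the target.

Reacher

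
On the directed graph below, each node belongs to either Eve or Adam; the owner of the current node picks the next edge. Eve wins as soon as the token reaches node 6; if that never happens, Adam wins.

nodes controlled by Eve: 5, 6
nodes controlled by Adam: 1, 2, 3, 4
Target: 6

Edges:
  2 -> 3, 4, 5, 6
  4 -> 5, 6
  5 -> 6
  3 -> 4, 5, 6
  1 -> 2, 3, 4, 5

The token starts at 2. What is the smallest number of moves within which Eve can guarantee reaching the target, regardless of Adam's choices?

4

A0 = {6}
A1: add {5} — 5 (Eve) has 5→6.
A2: add {4} — 4 (Adam): all of {5, 6} already in.
A3: add {3} — 3 (Adam): all of {4, 5, 6} already in.
A4: add {2} — 2 (Adam): all of {3, 4, 5, 6} already in.
2 enters the attractor at level 4, so Eve can force the target in 4 moves from there.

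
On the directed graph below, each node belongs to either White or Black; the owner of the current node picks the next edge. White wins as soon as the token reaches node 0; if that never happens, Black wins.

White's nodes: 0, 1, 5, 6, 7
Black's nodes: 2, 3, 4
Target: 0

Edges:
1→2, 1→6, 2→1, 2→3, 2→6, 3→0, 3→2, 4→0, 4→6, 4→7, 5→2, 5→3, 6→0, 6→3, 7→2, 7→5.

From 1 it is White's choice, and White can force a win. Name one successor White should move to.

A0 = {0}
A1: add {6} — 6 (White) has 6→0.
A2: add {1} — 1 (White) has 1→6.
A3 = A2; e.g. 2 (Black) can still go to 3. Fixed point.
From 1, successor 6 is in the attractor (rank 1); the other successor 2 is not.

6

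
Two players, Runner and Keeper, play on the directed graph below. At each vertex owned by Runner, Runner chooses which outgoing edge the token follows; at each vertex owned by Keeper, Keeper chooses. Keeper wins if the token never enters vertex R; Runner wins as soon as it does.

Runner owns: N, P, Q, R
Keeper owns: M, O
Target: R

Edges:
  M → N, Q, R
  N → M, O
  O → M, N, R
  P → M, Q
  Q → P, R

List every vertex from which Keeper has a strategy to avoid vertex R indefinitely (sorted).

A0 = {R}
A1: add {Q} — Q (Runner) has Q→R.
A2: add {P} — P (Runner) has P→Q.
A3 = A2; e.g. M (Keeper) can still go to N. Fixed point.
Runner's attractor = {P, Q, R}; Keeper avoids the target exactly from the complement.

M, N, O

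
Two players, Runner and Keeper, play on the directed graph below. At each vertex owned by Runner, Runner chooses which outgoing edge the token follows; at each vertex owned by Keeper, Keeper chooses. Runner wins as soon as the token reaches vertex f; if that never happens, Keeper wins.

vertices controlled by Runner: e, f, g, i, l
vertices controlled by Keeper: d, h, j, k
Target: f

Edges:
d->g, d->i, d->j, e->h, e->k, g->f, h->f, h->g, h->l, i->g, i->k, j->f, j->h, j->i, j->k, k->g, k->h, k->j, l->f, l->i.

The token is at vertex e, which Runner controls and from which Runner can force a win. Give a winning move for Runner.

h

A0 = {f}
A1: add {g, l} — g (Runner) has g→f; l (Runner) has l→f.
A2: add {h, i} — h (Keeper): all of {f, g, l} already in; i (Runner) has i→g.
A3: add {e} — e (Runner) has e→h.
A4 = A3; e.g. d (Keeper) can still go to j. Fixed point.
From e, successor h is in the attractor (rank 2); the other successor k is not.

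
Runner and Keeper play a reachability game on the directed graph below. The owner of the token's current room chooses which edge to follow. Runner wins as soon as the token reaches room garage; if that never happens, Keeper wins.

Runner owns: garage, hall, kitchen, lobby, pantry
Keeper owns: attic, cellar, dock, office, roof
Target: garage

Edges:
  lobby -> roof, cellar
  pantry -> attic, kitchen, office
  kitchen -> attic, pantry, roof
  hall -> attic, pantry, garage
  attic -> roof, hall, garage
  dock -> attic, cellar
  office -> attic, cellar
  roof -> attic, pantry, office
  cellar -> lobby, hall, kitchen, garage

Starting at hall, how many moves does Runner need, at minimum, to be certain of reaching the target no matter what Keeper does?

1

A0 = {garage}
A1: add {hall} — hall (Runner) has hall→garage.
A2 = A1; e.g. lobby (Runner) has no edge into A1. Fixed point.
hall enters the attractor at level 1, so Runner can force the target in 1 move from there.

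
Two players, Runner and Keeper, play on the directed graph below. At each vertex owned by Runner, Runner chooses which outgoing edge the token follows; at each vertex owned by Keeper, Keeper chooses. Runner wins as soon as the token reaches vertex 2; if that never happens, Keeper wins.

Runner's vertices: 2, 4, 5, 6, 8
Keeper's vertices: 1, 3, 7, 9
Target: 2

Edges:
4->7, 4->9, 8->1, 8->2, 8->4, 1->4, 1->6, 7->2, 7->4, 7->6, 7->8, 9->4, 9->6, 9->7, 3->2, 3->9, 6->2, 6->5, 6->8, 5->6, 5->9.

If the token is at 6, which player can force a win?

A0 = {2}
A1: add {6, 8} — 6 (Runner) has 6→2; 8 (Runner) has 8→2.
6 ∈ A1, so Runner can force the target.

Runner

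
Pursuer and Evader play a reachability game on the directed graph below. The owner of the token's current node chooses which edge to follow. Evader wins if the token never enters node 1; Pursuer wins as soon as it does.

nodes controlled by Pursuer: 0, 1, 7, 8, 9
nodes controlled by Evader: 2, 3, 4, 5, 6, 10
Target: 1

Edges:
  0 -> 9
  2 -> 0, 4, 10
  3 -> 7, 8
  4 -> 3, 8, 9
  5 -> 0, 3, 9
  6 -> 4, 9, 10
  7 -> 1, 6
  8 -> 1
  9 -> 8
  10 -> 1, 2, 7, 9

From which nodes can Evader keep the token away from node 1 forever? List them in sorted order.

2, 6, 10

A0 = {1}
A1: add {7, 8} — 7 (Pursuer) has 7→1; 8 (Pursuer) has 8→1.
A2: add {3, 9} — 3 (Evader): all of {7, 8} already in; 9 (Pursuer) has 9→8.
A3: add {0, 4} — 0 (Pursuer) has 0→9; 4 (Evader): all of {3, 8, 9} already in.
A4: add {5} — 5 (Evader): all of {0, 3, 9} already in.
A5 = A4; e.g. 2 (Evader) can still go to 10. Fixed point.
Pursuer's attractor = {0, 1, 3, 4, 5, 7, 8, 9}; Evader avoids the target exactly from the complement.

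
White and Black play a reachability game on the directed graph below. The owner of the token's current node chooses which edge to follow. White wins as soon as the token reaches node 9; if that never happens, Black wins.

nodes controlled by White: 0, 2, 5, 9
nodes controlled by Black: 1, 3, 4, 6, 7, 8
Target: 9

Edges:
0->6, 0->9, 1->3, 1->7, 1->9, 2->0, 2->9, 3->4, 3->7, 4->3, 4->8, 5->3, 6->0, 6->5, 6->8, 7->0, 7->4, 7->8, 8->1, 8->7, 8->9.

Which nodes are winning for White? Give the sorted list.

A0 = {9}
A1: add {0, 2} — 0 (White) has 0→9; 2 (White) has 2→9.
A2 = A1; e.g. 1 (Black) can still go to 3. Fixed point.
White's winning region = {0, 2, 9}.

0, 2, 9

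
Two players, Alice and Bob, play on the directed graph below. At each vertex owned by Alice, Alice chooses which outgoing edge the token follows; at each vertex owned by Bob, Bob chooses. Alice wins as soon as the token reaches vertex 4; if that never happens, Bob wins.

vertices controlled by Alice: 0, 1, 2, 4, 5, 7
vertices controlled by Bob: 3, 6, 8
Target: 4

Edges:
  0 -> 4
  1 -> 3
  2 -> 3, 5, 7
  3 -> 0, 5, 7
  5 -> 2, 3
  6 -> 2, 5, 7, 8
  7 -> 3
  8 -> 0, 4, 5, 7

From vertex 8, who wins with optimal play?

Bob

A0 = {4}
A1: add {0} — 0 (Alice) has 0→4.
A2 = A1; e.g. 1 (Alice) has no edge into A1. Fixed point.
8 never enters the attractor, so Bob can avoid the target forever.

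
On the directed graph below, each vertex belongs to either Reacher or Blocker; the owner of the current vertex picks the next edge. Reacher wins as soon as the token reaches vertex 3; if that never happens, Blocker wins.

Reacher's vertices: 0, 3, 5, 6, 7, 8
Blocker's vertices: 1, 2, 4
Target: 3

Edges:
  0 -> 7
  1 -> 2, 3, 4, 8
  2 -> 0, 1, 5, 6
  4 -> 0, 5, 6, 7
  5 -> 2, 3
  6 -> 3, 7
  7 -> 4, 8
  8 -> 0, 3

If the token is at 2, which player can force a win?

A0 = {3}
A1: add {5, 6, 8} — 5 (Reacher) has 5→3; 6 (Reacher) has 6→3; 8 (Reacher) has 8→3.
A2: add {7} — 7 (Reacher) has 7→8.
A3: add {0} — 0 (Reacher) has 0→7.
A4: add {4} — 4 (Blocker): all of {0, 5, 6, 7} already in.
A5 = A4; e.g. 1 (Blocker) can still go to 2. Fixed point.
2 never enters the attractor, so Blocker can avoid the target forever.

Blocker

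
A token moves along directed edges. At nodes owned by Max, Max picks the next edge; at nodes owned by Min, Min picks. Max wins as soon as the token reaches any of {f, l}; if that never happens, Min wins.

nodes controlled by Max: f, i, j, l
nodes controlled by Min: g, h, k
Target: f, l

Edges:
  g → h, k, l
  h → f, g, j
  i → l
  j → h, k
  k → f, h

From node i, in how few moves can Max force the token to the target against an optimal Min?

A0 = {f, l}
A1: add {i} — i (Max) has i→l.
A2 = A1; e.g. g (Min) can still go to h. Fixed point.
i enters the attractor at level 1, so Max can force the target in 1 move from there.

1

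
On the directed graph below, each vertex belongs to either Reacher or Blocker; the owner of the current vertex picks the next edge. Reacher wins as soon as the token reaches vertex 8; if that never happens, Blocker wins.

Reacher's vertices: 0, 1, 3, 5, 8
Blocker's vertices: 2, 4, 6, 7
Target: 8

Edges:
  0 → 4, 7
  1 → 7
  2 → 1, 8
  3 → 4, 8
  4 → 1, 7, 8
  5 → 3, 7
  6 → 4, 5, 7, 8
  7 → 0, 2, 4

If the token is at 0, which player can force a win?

A0 = {8}
A1: add {3} — 3 (Reacher) has 3→8.
A2: add {5} — 5 (Reacher) has 5→3.
A3 = A2; e.g. 0 (Reacher) has no edge into A2. Fixed point.
0 never enters the attractor, so Blocker can avoid the target forever.

Blocker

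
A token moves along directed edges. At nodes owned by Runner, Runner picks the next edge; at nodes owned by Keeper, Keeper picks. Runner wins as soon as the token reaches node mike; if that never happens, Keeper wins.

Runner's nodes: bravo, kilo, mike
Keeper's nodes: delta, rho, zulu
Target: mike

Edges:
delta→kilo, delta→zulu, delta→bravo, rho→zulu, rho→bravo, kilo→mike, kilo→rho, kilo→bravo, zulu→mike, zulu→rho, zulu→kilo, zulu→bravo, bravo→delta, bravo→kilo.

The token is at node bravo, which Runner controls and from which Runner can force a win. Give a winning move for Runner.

A0 = {mike}
A1: add {kilo} — kilo (Runner) has kilo→mike.
A2: add {bravo} — bravo (Runner) has bravo→kilo.
A3 = A2; e.g. delta (Keeper) can still go to zulu. Fixed point.
From bravo, successor kilo is in the attractor (rank 1); the other successor delta is not.

kilo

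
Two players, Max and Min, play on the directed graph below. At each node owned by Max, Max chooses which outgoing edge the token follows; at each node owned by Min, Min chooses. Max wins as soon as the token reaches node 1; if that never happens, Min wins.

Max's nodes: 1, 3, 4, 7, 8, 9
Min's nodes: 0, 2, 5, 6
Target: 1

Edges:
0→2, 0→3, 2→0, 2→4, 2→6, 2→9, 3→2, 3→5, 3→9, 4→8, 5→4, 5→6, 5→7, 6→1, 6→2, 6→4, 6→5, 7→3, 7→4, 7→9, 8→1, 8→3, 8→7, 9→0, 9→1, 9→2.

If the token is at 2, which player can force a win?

Min

A0 = {1}
A1: add {8, 9} — 8 (Max) has 8→1; 9 (Max) has 9→1.
A2: add {3, 4, 7} — 3 (Max) has 3→9; 4 (Max) has 4→8; 7 (Max) has 7→9.
A3 = A2; e.g. 0 (Min) can still go to 2. Fixed point.
2 never enters the attractor, so Min can avoid the target forever.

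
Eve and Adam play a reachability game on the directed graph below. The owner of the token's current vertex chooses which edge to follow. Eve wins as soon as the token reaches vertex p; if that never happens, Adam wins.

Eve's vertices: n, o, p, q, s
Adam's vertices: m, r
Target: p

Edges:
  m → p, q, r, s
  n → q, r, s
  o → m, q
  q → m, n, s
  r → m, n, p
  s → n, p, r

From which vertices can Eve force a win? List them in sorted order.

A0 = {p}
A1: add {s} — s (Eve) has s→p.
A2: add {n, q} — n (Eve) has n→s; q (Eve) has q→s.
A3: add {o} — o (Eve) has o→q.
A4 = A3; e.g. m (Adam) can still go to r. Fixed point.
Eve's winning region = {n, o, p, q, s}.

n, o, p, q, s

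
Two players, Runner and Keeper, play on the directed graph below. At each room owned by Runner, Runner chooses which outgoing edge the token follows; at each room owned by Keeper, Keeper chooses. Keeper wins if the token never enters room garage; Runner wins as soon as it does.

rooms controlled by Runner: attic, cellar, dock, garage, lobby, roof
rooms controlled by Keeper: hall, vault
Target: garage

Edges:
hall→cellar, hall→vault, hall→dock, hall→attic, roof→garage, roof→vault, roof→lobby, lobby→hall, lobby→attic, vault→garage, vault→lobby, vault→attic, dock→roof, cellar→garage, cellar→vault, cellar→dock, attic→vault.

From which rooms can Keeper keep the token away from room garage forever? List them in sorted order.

attic, hall, lobby, vault

A0 = {garage}
A1: add {cellar, roof} — cellar (Runner) has cellar→garage; roof (Runner) has roof→garage.
A2: add {dock} — dock (Runner) has dock→roof.
A3 = A2; e.g. vault (Keeper) can still go to lobby. Fixed point.
Runner's attractor = {cellar, dock, garage, roof}; Keeper avoids the target exactly from the complement.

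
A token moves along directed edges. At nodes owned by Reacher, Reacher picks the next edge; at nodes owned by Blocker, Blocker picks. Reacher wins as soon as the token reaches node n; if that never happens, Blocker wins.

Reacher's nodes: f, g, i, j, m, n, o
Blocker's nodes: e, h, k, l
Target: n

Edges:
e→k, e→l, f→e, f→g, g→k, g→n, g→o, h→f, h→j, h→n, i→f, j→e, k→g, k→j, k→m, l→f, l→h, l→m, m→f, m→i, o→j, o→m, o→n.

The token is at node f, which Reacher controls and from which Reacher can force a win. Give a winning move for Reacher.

g

A0 = {n}
A1: add {g, o} — g (Reacher) has g→n; o (Reacher) has o→n.
A2: add {f} — f (Reacher) has f→g.
A3: add {i, m} — i (Reacher) has i→f; m (Reacher) has m→f.
A4 = A3; e.g. e (Blocker) can still go to k. Fixed point.
From f, successor g is in the attractor (rank 1); the other successor e is not.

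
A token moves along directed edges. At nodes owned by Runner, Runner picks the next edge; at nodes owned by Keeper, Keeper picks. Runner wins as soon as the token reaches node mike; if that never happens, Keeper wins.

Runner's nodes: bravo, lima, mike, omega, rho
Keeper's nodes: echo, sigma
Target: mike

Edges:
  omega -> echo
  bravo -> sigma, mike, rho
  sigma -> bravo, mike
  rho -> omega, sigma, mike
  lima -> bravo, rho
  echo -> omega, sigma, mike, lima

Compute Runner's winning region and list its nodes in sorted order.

A0 = {mike}
A1: add {bravo, rho} — bravo (Runner) has bravo→mike; rho (Runner) has rho→mike.
A2: add {lima, sigma} — sigma (Keeper): all of {bravo, mike} already in; lima (Runner) has lima→bravo.
A3 = A2; e.g. omega (Runner) has no edge into A2. Fixed point.
Runner's winning region = {bravo, lima, mike, rho, sigma}.

bravo, lima, mike, rho, sigma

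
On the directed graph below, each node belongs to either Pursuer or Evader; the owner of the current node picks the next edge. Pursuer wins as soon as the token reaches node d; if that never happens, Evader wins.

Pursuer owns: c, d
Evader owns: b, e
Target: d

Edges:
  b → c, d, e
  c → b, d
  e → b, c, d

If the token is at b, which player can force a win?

A0 = {d}
A1: add {c} — c (Pursuer) has c→d.
A2 = A1; e.g. b (Evader) can still go to e. Fixed point.
b never enters the attractor, so Evader can avoid the target forever.

Evader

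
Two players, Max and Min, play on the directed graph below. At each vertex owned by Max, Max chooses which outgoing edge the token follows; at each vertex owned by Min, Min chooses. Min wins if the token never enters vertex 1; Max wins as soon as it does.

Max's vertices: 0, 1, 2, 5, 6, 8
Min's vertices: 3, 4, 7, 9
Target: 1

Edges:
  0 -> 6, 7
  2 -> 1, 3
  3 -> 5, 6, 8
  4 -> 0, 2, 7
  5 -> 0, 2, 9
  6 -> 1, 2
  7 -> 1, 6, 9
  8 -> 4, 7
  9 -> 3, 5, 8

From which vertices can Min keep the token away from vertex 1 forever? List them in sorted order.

A0 = {1}
A1: add {2, 6} — 2 (Max) has 2→1; 6 (Max) has 6→1.
A2: add {0, 5} — 0 (Max) has 0→6; 5 (Max) has 5→2.
A3 = A2; e.g. 3 (Min) can still go to 8. Fixed point.
Max's attractor = {0, 1, 2, 5, 6}; Min avoids the target exactly from the complement.

3, 4, 7, 8, 9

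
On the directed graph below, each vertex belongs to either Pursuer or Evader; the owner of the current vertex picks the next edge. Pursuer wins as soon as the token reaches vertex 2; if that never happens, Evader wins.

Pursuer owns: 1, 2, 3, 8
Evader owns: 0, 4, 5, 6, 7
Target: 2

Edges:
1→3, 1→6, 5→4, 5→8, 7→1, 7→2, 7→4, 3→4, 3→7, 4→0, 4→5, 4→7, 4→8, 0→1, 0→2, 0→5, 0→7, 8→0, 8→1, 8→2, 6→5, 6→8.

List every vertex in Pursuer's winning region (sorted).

2, 8

A0 = {2}
A1: add {8} — 8 (Pursuer) has 8→2.
A2 = A1; e.g. 0 (Evader) can still go to 1. Fixed point.
Pursuer's winning region = {2, 8}.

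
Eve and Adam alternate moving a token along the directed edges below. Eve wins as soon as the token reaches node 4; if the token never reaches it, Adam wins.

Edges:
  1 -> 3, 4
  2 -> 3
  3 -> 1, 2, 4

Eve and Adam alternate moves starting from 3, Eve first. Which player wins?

Eve

Track states (vertex, player-to-move).
A0 = {(4,Eve), (4,Adam)}
A1: add {(1,Eve), (3,Eve)}.
(3,Eve) ∈ A1 ⇒ Eve forces the target.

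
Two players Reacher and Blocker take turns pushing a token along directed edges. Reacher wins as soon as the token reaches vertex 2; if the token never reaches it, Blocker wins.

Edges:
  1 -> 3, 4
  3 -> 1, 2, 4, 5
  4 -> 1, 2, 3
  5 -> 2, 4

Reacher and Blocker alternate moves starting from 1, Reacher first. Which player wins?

Blocker

Track states (vertex, player-to-move).
A0 = {(2,Reacher), (2,Blocker)}
A1: add {(3,Reacher), (4,Reacher), (5,Reacher)}.
A2: add {(1,Blocker), (5,Blocker)}.
A3 = A2; e.g. (1,Reacher) stays out. (1,Reacher) never enters ⇒ Blocker avoids the target.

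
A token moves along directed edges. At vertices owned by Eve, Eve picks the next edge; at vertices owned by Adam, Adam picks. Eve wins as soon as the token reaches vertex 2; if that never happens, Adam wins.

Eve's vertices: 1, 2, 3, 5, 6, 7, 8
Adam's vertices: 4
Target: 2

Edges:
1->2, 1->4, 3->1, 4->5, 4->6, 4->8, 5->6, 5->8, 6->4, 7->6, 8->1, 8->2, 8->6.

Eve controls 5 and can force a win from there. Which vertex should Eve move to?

8

A0 = {2}
A1: add {1, 8} — 1 (Eve) has 1→2; 8 (Eve) has 8→2.
A2: add {3, 5} — 3 (Eve) has 3→1; 5 (Eve) has 5→8.
A3 = A2; e.g. 4 (Adam) can still go to 6. Fixed point.
From 5, successor 8 is in the attractor (rank 1); the other successor 6 is not.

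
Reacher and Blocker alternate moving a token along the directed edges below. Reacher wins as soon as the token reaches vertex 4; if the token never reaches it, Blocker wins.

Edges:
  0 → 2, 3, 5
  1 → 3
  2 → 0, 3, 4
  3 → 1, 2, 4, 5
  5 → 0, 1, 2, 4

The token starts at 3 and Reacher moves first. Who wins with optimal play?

Reacher

Track states (vertex, player-to-move).
A0 = {(4,Reacher), (4,Blocker)}
A1: add {(2,Reacher), (3,Reacher), (5,Reacher)}.
(3,Reacher) ∈ A1 ⇒ Reacher forces the target.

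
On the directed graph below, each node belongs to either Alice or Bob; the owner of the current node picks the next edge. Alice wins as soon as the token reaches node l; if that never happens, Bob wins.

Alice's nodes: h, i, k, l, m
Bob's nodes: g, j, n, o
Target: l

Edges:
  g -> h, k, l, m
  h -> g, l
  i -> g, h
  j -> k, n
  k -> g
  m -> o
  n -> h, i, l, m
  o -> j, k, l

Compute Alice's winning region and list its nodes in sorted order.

h, i, l

A0 = {l}
A1: add {h} — h (Alice) has h→l.
A2: add {i} — i (Alice) has i→h.
A3 = A2; e.g. g (Bob) can still go to k. Fixed point.
Alice's winning region = {h, i, l}.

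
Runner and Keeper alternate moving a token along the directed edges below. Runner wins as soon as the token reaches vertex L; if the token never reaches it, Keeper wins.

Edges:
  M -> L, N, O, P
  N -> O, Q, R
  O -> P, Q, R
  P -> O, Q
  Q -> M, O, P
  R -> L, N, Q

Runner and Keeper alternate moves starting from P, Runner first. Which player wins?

Track states (vertex, player-to-move).
A0 = {(L,Runner), (L,Keeper)}
A1: add {(M,Runner), (R,Runner)}.
A2 = A1; e.g. (M,Keeper) stays out. (P,Runner) never enters ⇒ Keeper avoids the target.

Keeper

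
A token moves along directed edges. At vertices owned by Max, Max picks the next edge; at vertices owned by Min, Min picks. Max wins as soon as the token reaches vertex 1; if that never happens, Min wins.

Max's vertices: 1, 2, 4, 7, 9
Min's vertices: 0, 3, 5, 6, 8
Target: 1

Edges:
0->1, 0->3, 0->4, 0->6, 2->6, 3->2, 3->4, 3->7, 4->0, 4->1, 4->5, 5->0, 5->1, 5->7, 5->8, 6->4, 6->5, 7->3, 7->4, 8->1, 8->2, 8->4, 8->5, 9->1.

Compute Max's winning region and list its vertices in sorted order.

A0 = {1}
A1: add {4, 9} — 4 (Max) has 4→1; 9 (Max) has 9→1.
A2: add {7} — 7 (Max) has 7→4.
A3 = A2; e.g. 0 (Min) can still go to 3. Fixed point.
Max's winning region = {1, 4, 7, 9}.

1, 4, 7, 9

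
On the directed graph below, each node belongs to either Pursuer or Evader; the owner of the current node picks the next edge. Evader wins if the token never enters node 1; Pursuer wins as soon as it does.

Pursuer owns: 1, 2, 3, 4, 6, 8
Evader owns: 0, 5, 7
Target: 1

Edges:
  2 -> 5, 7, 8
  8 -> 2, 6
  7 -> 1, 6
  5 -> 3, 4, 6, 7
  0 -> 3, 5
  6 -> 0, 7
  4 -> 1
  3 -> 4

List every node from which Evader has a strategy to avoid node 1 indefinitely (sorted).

0, 2, 5, 6, 7, 8

A0 = {1}
A1: add {4} — 4 (Pursuer) has 4→1.
A2: add {3} — 3 (Pursuer) has 3→4.
A3 = A2; e.g. 0 (Evader) can still go to 5. Fixed point.
Pursuer's attractor = {1, 3, 4}; Evader avoids the target exactly from the complement.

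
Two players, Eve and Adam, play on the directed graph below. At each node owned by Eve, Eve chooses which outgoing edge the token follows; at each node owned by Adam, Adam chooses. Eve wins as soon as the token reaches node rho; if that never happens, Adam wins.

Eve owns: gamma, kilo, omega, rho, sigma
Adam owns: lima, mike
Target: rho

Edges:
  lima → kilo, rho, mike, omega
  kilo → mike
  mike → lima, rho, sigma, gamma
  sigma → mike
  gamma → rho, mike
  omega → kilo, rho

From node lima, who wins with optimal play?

Adam

A0 = {rho}
A1: add {gamma, omega} — gamma (Eve) has gamma→rho; omega (Eve) has omega→rho.
A2 = A1; e.g. lima (Adam) can still go to kilo. Fixed point.
lima never enters the attractor, so Adam can avoid the target forever.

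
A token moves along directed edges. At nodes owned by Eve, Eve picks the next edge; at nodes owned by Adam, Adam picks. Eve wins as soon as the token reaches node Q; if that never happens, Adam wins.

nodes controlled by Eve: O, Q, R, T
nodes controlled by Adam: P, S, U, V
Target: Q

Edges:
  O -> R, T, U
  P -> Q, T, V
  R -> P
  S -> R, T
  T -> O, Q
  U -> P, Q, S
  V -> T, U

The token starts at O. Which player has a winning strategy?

A0 = {Q}
A1: add {T} — T (Eve) has T→Q.
A2: add {O} — O (Eve) has O→T.
A3 = A2; e.g. P (Adam) can still go to V. Fixed point.
O ∈ A2, so Eve can force the target.

Eve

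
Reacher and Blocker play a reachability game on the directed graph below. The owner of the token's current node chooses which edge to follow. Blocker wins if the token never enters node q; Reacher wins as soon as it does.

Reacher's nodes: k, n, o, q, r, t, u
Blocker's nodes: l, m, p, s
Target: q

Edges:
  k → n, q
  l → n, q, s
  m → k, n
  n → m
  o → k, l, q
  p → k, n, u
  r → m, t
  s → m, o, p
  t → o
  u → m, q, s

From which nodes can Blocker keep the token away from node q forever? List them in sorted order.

l, m, n, p, s

A0 = {q}
A1: add {k, o, u} — k (Reacher) has k→q; o (Reacher) has o→q; u (Reacher) has u→q.
A2: add {t} — t (Reacher) has t→o.
A3: add {r} — r (Reacher) has r→t.
A4 = A3; e.g. l (Blocker) can still go to n. Fixed point.
Reacher's attractor = {k, o, q, r, t, u}; Blocker avoids the target exactly from the complement.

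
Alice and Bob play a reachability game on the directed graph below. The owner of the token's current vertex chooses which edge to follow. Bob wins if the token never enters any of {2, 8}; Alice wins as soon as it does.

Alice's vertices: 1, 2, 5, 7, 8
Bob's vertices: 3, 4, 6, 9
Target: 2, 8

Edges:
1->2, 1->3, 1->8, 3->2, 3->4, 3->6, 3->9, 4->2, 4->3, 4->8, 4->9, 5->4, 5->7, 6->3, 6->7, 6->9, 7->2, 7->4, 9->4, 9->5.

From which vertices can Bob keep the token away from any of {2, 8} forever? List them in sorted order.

A0 = {2, 8}
A1: add {1, 7} — 1 (Alice) has 1→2; 7 (Alice) has 7→2.
A2: add {5} — 5 (Alice) has 5→7.
A3 = A2; e.g. 3 (Bob) can still go to 4. Fixed point.
Alice's attractor = {1, 2, 5, 7, 8}; Bob avoids the target exactly from the complement.

3, 4, 6, 9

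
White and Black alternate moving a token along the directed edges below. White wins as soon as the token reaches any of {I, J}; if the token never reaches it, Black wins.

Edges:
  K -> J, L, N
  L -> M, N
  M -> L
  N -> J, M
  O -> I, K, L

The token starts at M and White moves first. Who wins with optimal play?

Black

Track states (vertex, player-to-move).
A0 = {(I,White), (I,Black), (J,White), (J,Black)}
A1: add {(K,White), (N,White), (O,White)}.
A2 = A1; e.g. (K,Black) stays out. (M,White) never enters ⇒ Black avoids the target.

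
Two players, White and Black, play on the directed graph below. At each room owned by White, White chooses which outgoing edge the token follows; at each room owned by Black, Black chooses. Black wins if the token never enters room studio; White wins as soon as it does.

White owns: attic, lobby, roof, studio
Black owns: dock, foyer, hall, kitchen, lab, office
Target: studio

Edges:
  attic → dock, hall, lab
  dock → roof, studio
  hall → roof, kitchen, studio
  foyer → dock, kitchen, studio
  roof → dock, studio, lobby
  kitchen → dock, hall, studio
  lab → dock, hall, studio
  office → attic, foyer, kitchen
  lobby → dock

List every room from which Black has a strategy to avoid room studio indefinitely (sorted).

foyer, hall, kitchen, lab, office

A0 = {studio}
A1: add {roof} — roof (White) has roof→studio.
A2: add {dock} — dock (Black): all of {roof, studio} already in.
A3: add {attic, lobby} — attic (White) has attic→dock; lobby (White) has lobby→dock.
A4 = A3; e.g. hall (Black) can still go to kitchen. Fixed point.
White's attractor = {attic, dock, lobby, roof, studio}; Black avoids the target exactly from the complement.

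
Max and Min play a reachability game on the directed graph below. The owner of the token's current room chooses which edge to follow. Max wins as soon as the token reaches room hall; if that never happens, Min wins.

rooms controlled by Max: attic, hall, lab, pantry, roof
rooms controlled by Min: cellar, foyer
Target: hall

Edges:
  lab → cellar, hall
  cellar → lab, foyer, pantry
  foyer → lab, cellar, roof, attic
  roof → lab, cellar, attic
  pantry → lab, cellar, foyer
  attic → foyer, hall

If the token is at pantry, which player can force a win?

A0 = {hall}
A1: add {attic, lab} — lab (Max) has lab→hall; attic (Max) has attic→hall.
A2: add {pantry, roof} — roof (Max) has roof→lab; pantry (Max) has pantry→lab.
A3 = A2; e.g. cellar (Min) can still go to foyer. Fixed point.
pantry ∈ A2, so Max can force the target.

Max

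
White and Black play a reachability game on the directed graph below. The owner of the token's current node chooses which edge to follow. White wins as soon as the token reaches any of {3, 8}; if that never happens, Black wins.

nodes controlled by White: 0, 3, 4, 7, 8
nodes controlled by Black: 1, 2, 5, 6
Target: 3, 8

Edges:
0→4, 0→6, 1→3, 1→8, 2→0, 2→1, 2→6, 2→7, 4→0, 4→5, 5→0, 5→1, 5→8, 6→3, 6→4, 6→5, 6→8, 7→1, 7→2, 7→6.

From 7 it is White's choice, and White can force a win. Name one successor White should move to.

1

A0 = {3, 8}
A1: add {1} — 1 (Black): all of {3, 8} already in.
A2: add {7} — 7 (White) has 7→1.
A3 = A2; e.g. 0 (White) has no edge into A2. Fixed point.
From 7, successor 1 is in the attractor (rank 1); the other successors 2, 6 are not.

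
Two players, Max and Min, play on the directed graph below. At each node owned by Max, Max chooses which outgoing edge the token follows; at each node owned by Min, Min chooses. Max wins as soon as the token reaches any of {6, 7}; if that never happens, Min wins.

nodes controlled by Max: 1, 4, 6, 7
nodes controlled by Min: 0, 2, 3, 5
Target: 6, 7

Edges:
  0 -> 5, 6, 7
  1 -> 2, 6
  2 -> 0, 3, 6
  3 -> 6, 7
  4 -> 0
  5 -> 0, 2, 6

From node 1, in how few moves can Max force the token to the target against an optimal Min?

A0 = {6, 7}
A1: add {1, 3} — 1 (Max) has 1→6; 3 (Min): all of {6, 7} already in.
A2 = A1; e.g. 0 (Min) can still go to 5. Fixed point.
1 enters the attractor at level 1, so Max can force the target in 1 move from there.

1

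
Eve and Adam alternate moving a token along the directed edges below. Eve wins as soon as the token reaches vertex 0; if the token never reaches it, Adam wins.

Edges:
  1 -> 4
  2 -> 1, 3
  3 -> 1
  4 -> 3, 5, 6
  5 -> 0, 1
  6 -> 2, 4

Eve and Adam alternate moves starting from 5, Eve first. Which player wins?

Eve

Track states (vertex, player-to-move).
A0 = {(0,Eve), (0,Adam)}
A1: add {(5,Eve)}.
(5,Eve) ∈ A1 ⇒ Eve forces the target.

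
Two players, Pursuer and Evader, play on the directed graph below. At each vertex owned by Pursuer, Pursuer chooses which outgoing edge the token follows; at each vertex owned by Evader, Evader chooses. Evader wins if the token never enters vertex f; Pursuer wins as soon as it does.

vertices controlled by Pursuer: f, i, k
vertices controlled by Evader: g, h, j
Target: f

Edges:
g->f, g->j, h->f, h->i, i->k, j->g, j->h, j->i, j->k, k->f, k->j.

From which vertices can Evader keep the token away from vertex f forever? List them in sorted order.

A0 = {f}
A1: add {k} — k (Pursuer) has k→f.
A2: add {i} — i (Pursuer) has i→k.
A3: add {h} — h (Evader): all of {f, i} already in.
A4 = A3; e.g. g (Evader) can still go to j. Fixed point.
Pursuer's attractor = {f, h, i, k}; Evader avoids the target exactly from the complement.

g, j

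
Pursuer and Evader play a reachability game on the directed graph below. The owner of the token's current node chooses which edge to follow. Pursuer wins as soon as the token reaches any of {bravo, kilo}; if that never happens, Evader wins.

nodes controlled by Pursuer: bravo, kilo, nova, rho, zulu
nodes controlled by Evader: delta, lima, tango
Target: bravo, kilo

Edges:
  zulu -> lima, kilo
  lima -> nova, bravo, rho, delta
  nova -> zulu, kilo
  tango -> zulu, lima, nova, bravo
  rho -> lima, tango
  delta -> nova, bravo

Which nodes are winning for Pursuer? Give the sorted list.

A0 = {bravo, kilo}
A1: add {nova, zulu} — zulu (Pursuer) has zulu→kilo; nova (Pursuer) has nova→kilo.
A2: add {delta} — delta (Evader): all of {nova, bravo} already in.
A3 = A2; e.g. lima (Evader) can still go to rho. Fixed point.
Pursuer's winning region = {bravo, delta, kilo, nova, zulu}.

bravo, delta, kilo, nova, zulu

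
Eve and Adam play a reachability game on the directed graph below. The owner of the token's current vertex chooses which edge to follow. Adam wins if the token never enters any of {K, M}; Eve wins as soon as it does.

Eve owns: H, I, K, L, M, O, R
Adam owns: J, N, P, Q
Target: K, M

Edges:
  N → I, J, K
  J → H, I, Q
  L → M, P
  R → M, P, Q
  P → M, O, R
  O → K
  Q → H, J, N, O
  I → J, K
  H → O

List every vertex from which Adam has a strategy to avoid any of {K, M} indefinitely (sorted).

J, N, Q

A0 = {K, M}
A1: add {I, L, O, R} — I (Eve) has I→K; L (Eve) has L→M; O (Eve) has O→K; R (Eve) has R→M.
A2: add {H, P} — H (Eve) has H→O; P (Adam): all of {M, O, R} already in.
A3 = A2; e.g. J (Adam) can still go to Q. Fixed point.
Eve's attractor = {H, I, K, L, M, O, P, R}; Adam avoids the target exactly from the complement.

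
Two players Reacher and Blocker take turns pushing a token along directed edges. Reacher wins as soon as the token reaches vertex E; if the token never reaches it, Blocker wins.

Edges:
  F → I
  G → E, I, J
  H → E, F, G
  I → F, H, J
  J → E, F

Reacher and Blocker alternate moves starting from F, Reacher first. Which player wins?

Blocker

Track states (vertex, player-to-move).
A0 = {(E,Reacher), (E,Blocker)}
A1: add {(G,Reacher), (H,Reacher), (J,Reacher)}.
A2 = A1; e.g. (F,Reacher) stays out. (F,Reacher) never enters ⇒ Blocker avoids the target.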